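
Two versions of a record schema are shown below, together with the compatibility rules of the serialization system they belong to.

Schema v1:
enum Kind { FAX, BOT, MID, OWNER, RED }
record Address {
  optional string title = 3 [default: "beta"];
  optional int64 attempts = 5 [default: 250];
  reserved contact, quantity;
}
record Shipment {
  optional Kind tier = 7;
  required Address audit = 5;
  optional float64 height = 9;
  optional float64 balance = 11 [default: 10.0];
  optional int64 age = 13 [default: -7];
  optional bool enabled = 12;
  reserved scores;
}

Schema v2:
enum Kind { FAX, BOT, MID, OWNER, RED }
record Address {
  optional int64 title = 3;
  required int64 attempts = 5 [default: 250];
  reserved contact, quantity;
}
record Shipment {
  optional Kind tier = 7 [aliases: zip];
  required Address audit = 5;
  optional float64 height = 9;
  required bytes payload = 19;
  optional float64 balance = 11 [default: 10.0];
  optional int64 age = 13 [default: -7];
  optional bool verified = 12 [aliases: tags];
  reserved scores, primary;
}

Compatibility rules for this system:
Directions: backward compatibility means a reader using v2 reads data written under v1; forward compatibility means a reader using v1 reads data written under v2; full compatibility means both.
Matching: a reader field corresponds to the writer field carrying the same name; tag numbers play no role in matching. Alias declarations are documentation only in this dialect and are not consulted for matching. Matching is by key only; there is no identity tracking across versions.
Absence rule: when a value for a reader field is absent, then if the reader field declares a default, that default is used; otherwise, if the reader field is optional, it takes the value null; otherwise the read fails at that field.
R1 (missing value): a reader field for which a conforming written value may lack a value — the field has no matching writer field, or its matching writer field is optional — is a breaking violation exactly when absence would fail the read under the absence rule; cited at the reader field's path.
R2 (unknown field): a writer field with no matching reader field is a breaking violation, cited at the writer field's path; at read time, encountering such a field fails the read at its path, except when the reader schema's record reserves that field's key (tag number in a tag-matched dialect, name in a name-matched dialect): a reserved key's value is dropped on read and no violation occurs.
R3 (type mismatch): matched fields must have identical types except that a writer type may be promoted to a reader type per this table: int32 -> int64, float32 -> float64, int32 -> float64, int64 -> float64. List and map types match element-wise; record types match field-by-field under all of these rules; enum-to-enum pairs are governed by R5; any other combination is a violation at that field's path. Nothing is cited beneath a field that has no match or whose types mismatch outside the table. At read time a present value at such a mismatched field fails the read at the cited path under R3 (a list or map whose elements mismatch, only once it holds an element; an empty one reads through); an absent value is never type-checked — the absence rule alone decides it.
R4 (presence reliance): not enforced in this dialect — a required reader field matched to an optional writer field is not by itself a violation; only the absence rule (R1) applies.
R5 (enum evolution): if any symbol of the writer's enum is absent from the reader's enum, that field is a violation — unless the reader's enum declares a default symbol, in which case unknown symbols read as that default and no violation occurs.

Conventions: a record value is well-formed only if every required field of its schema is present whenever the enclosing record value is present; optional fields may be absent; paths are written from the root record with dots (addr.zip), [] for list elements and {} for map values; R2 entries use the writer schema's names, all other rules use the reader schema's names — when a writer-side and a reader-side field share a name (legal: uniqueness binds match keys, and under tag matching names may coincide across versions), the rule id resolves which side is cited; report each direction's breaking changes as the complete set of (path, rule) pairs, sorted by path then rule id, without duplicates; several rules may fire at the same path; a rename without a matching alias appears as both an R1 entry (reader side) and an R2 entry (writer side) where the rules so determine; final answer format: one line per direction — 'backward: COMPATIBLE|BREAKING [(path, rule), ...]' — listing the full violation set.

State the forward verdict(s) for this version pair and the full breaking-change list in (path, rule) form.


forward: BREAKING [(audit.title, R3), (payload, R2), (verified, R2)]

each type pair in Shipment: writer, then reader
forward on Shipment — v1 reading data written by v2:
  tier: paired with writer tier (Kind -> Kind; writer optional)
  audit: paired with writer audit (Address -> Address; writer required)
  height: paired with writer height (float64 -> float64; writer optional)
  balance: paired with writer balance (float64 -> float64; writer optional)
  age: paired with writer age (int64 -> int64; writer optional)
  enabled has no writer counterpart
  leftover writer field: payload
  leftover writer field: verified
  audit.title: paired with writer audit.title (int64 -> string; writer optional)
  audit.attempts: paired with writer audit.attempts (int64 -> int64; writer required)
  breaking: (audit.title, R3)
  breaking: (payload, R2)
  breaking: (verified, R2)
  forward on Shipment therefore BREAKING (3)
diffs on Shipment not affecting the asked answer:
  field attempts in record Address: optional changed to required -> no rule fires on it in Shipment's dialect; the asked verdict holds


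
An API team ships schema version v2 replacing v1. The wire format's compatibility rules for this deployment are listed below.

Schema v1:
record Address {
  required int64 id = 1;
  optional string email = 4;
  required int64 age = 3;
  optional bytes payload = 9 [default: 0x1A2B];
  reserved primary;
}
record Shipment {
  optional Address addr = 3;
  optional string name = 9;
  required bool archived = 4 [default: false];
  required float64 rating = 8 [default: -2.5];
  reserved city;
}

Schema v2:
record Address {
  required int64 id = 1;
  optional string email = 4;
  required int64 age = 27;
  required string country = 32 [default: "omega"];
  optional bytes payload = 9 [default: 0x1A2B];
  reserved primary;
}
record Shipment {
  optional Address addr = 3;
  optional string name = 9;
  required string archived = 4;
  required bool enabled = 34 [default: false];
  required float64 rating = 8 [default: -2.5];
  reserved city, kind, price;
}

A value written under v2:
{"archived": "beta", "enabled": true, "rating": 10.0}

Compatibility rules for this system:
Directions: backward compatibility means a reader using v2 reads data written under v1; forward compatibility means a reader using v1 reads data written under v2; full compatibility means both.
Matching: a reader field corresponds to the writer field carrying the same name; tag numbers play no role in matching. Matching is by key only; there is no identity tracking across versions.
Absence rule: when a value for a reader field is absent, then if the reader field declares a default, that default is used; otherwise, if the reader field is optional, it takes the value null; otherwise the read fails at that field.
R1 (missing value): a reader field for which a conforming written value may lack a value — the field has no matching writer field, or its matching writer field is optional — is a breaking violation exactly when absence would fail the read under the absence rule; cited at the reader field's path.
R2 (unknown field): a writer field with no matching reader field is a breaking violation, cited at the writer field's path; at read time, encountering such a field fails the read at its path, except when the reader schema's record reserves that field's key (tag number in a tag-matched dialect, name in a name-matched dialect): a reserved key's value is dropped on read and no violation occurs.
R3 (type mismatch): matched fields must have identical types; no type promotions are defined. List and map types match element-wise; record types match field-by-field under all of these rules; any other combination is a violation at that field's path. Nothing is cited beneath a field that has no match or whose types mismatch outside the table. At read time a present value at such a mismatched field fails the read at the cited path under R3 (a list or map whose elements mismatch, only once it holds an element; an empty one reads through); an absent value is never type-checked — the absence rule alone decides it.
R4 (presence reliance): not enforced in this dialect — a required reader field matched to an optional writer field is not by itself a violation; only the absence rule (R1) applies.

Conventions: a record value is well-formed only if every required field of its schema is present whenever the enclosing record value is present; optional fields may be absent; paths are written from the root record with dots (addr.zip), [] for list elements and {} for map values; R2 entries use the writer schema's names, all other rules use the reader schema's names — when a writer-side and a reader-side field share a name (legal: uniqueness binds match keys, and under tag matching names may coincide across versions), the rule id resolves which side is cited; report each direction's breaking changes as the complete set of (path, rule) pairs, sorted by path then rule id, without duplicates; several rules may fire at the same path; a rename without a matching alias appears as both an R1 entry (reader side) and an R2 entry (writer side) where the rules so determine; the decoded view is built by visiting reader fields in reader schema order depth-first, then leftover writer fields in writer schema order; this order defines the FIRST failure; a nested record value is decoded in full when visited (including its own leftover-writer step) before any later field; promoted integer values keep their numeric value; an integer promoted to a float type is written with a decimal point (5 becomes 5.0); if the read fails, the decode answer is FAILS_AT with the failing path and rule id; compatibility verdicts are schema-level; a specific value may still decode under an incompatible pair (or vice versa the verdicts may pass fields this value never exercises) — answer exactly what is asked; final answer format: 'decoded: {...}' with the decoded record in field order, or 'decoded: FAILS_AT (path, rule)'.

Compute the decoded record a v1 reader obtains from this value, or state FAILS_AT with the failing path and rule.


decoded: FAILS_AT (archived, R3)

each type pair in Shipment: writer, then reader
decode walk for Shipment under reader schema v1:
  addr := null (not supplied -> null)
  name := null (not supplied -> null)
  read fails at archived under R3
  => FAILS_AT (archived, R3)
diffs on Shipment not affecting the asked answer:
  added field enabled to record Shipment: required bool, tag 34, default false (in v2 it sits immediately before rating) -> a verdict-level change on Shipment — the shown value reads the same
  field age in record Address: tag 3 changed to 27 -> fires no rule on Shipment under this dialect and leaves the result unchanged
  added field country to record Address: required string, tag 32, default "omega" (in v2 it sits immediately before payload) -> a verdict-level change on Shipment — the shown value reads the same


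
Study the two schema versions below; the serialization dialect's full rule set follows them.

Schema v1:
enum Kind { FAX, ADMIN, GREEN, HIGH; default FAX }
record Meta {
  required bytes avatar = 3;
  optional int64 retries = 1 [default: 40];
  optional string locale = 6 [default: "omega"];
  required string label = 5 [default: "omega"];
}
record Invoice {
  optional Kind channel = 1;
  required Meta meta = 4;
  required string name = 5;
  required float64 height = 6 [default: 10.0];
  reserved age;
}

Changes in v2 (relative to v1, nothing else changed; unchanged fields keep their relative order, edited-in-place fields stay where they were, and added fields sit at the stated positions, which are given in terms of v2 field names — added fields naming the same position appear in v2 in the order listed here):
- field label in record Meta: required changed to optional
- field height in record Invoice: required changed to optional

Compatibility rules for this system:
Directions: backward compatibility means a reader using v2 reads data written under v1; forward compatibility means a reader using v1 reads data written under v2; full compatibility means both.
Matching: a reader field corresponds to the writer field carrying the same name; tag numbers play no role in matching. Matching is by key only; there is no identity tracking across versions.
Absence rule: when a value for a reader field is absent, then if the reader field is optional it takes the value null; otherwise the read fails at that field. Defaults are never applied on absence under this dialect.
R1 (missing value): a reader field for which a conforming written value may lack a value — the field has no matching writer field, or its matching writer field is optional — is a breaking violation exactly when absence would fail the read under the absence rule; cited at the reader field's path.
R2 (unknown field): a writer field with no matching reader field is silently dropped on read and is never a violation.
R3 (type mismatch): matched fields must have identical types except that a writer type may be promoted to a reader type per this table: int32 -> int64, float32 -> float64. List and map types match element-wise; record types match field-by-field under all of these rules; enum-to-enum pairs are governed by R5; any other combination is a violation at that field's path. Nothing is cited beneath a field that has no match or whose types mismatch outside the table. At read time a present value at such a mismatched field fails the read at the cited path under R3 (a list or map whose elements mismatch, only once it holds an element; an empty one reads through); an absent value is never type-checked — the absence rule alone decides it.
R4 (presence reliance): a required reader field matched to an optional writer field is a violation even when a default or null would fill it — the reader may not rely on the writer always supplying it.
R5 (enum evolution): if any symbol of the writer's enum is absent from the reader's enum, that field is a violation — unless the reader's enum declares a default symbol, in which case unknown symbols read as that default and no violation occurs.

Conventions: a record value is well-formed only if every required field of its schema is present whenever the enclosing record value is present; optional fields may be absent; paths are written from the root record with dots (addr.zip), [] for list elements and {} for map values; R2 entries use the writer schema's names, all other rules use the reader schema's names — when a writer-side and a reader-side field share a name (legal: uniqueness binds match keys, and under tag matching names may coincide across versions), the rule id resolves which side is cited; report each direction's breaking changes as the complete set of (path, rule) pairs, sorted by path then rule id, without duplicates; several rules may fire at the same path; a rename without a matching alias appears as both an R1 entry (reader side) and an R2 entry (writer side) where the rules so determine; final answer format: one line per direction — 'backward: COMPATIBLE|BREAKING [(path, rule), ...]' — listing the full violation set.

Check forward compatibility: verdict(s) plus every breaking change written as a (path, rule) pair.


each type pair in Invoice: writer, then reader
forward pass over Invoice, reader schema v1, writer schema v2:
  channel <- channel (Kind -> Kind, writer optional)
  meta <- meta (Meta -> Meta, writer required)
  name <- name (string -> string, writer required)
  height <- height (float64 -> float64, writer optional)
  meta.avatar <- meta.avatar (bytes -> bytes, writer required)
  meta.retries <- meta.retries (int64 -> int64, writer optional)
  meta.locale <- meta.locale (string -> string, writer optional)
  meta.label <- meta.label (string -> string, writer optional)
  rule R1 violated at height
  rule R4 violated at height
  rule R1 violated at meta.label
  rule R4 violated at meta.label
  => 4 violation(s): forward is BREAKING for Invoice

forward: BREAKING [(height, R1), (height, R4), (meta.label, R1), (meta.label, R4)]


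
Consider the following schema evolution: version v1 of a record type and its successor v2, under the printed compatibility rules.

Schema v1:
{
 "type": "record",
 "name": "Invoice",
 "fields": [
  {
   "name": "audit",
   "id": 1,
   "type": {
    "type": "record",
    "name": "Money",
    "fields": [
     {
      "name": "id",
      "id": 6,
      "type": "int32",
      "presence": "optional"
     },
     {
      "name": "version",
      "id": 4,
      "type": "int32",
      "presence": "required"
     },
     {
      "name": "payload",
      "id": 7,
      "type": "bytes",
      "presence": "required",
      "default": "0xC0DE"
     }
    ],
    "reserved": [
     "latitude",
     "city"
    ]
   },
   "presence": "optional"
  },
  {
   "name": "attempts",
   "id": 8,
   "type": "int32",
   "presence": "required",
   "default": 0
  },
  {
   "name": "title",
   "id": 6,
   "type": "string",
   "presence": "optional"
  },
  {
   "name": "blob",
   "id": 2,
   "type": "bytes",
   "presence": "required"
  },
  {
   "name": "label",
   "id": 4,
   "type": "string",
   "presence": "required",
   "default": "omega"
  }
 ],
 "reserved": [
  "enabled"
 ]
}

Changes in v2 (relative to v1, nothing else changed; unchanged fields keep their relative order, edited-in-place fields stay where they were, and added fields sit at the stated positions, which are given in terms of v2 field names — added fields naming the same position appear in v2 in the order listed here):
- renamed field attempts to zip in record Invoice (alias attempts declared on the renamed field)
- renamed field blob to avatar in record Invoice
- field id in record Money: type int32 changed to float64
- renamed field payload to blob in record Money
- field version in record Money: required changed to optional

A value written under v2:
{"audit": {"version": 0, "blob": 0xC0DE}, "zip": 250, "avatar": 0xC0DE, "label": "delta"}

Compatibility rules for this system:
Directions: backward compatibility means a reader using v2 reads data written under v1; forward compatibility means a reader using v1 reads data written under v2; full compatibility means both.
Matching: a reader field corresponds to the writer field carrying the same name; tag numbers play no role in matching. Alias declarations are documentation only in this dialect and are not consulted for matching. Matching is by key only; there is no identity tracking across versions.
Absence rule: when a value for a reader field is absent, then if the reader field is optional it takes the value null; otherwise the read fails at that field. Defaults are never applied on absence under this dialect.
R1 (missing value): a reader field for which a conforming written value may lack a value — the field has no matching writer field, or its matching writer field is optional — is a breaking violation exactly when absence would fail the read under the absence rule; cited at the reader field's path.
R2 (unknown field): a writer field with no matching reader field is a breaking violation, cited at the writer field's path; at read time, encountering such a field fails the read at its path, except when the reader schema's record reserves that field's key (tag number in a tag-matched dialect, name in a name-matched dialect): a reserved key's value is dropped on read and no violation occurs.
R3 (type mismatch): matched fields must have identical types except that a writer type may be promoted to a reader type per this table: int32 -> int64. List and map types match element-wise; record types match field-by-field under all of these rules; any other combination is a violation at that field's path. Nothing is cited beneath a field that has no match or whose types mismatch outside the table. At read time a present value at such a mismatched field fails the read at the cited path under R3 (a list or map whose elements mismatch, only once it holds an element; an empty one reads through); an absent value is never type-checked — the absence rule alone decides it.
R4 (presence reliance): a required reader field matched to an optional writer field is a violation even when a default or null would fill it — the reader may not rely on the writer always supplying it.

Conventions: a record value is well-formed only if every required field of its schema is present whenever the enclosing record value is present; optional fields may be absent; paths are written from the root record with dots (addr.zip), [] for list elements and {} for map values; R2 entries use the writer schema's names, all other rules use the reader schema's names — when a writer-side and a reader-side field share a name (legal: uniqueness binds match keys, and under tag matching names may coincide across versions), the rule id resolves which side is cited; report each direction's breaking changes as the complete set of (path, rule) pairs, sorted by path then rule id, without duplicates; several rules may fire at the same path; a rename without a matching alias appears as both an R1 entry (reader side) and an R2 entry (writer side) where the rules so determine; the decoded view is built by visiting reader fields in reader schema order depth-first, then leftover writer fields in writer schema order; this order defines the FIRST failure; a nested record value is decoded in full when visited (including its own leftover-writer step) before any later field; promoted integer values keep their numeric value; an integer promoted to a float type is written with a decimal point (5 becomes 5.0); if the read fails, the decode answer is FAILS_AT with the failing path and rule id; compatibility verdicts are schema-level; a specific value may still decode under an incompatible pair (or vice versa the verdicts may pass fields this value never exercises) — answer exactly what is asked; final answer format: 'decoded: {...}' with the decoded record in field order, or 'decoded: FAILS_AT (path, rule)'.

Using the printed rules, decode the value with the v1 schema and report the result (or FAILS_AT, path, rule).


in Invoice below, arrows point writer -> reader
decode (reader v1):
  audit.id := null (missing; optional => null)
  audit.version := 0
  read fails at audit.payload under R1 (no fill)
  => FAILS_AT (audit.payload, R1)
the other Invoice changes do not affect what is asked:
  renamed field attempts to zip in record Invoice (alias attempts declared on the renamed field) -> matters for Invoice compatibility verdicts, not for this value's decode
  renamed field blob to avatar in record Invoice -> matters for Invoice compatibility verdicts, not for this value's decode
  field id in record Money: type int32 changed to float64 -> matters for Invoice compatibility verdicts, not for this value's decode
  field version in record Money: required changed to optional -> matters for Invoice compatibility verdicts, not for this value's decode

decoded: FAILS_AT (audit.payload, R1)


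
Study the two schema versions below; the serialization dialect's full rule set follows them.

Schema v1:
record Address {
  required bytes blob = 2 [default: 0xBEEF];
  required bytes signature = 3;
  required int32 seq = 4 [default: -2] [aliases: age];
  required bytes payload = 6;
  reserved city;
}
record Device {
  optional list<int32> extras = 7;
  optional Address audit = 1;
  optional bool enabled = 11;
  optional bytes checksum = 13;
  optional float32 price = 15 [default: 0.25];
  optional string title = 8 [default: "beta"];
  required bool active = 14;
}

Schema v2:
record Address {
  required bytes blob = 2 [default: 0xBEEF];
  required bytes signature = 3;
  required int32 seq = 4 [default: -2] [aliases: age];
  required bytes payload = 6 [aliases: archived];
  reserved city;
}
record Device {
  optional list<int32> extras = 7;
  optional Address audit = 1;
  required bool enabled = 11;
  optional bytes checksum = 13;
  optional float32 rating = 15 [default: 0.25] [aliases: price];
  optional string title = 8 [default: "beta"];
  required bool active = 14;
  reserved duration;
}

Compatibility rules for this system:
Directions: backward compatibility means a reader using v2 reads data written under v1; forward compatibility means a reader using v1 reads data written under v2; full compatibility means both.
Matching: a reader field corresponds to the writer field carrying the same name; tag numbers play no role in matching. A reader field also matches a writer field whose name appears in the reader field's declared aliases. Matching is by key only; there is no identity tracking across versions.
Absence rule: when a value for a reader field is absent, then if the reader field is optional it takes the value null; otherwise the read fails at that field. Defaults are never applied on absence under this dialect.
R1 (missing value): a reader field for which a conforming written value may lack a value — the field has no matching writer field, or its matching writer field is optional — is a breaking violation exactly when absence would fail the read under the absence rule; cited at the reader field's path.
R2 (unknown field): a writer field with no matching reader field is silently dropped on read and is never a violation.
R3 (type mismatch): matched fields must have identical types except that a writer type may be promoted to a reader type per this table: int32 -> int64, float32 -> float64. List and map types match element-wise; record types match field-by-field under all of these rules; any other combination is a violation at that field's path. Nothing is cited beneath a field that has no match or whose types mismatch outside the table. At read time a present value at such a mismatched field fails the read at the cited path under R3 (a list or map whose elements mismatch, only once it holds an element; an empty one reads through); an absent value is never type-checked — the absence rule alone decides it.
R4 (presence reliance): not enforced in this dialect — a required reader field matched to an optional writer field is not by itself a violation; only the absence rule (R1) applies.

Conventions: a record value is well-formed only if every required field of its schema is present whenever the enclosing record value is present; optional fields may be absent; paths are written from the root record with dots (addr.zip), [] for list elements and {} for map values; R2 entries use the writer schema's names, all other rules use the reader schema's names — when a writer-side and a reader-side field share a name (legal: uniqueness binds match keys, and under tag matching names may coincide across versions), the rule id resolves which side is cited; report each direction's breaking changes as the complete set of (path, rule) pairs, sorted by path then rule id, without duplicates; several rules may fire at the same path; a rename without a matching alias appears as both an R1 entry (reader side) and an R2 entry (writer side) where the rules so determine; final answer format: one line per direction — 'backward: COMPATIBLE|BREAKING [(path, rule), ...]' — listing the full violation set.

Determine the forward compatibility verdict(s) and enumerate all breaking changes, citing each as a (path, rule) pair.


each type pair in Device: writer, then reader
checking forward for Device: reader v1 against writer v2:
  list<int32> -> list<int32>, writer optional: extras aligns to extras
  Address -> Address, writer optional: audit aligns to audit
  bool -> bool, writer required: enabled aligns to enabled
  bytes -> bytes, writer optional: checksum aligns to checksum
  price: no writer-side match
  string -> string, writer optional: title aligns to title
  bool -> bool, writer required: active aligns to active
  rating (writer side), unknown to reader
  bytes -> bytes, writer required: audit.blob aligns to audit.blob
  bytes -> bytes, writer required: audit.signature aligns to audit.signature
  int32 -> int32, writer required: audit.seq aligns to audit.seq
  bytes -> bytes, writer required: audit.payload aligns to audit.payload
  => no violations; forward on Device: COMPATIBLE
the rest of the Device diff is inert for this question:
  renamed field price to rating in record Device (alias price declared on the renamed field) -> triggers nothing under Device's printed rules — same verdict
  field enabled in record Device: optional changed to required -> its effect on Device is confined to the backward direction, not asked

forward: COMPATIBLE []


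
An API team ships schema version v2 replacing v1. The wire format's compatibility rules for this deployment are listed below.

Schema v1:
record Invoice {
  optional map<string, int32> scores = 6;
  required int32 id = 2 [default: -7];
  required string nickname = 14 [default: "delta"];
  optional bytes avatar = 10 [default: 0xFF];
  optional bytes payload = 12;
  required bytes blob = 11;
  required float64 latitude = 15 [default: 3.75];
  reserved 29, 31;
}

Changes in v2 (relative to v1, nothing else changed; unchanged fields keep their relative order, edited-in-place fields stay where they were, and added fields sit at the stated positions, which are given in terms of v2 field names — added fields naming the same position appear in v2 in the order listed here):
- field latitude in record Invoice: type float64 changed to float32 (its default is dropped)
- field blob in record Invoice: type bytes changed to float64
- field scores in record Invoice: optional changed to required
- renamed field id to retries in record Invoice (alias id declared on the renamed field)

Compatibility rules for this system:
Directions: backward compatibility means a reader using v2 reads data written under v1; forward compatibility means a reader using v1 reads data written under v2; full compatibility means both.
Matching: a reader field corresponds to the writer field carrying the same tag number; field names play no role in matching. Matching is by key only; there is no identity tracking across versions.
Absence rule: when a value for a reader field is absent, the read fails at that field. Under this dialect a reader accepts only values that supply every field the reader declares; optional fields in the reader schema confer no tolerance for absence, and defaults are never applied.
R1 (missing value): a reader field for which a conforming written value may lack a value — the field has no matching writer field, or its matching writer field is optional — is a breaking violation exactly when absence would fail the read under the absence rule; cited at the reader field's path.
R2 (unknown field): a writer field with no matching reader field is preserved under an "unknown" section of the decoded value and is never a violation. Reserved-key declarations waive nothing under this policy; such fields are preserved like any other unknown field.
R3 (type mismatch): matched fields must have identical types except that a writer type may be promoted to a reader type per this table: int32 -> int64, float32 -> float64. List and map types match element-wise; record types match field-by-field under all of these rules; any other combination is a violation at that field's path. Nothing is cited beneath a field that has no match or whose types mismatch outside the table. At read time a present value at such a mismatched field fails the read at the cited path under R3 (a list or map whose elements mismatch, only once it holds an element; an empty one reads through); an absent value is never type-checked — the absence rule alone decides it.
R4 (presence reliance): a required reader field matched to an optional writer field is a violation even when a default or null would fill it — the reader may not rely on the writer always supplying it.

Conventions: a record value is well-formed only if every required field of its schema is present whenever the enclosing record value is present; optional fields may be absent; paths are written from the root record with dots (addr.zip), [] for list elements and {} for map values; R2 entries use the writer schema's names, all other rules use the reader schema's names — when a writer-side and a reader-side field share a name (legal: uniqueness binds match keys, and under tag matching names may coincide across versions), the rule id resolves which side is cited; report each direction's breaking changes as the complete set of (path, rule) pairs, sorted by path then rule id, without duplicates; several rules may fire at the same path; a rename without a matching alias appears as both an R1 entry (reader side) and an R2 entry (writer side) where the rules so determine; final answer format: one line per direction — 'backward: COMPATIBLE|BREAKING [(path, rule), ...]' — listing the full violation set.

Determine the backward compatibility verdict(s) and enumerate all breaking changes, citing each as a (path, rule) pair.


arrows below run writer -> reader for Invoice
backward for Invoice (reader v2, writer v1):
  scores <- scores (map<string, int32> -> map<string, int32>, writer optional)
  retries <- id (int32 -> int32, writer required)
  nickname <- nickname (string -> string, writer required)
  avatar <- avatar (bytes -> bytes, writer optional)
  payload <- payload (bytes -> bytes, writer optional)
  blob <- blob (bytes -> float64, writer required)
  latitude <- latitude (float64 -> float32, writer required)
  breaking: (avatar, R1)
  breaking: (blob, R3)
  breaking: (latitude, R3)
  breaking: (payload, R1)
  breaking: (scores, R1)
  breaking: (scores, R4)
  => 6 violation(s): backward is BREAKING for Invoice
checking off the Invoice differences that do not matter here:
  renamed field id to retries in record Invoice (alias id declared on the renamed field) -> fires no rule on Invoice, leaving the asked answer as it is

backward: BREAKING [(avatar, R1), (blob, R3), (latitude, R3), (payload, R1), (scores, R1), (scores, R4)]


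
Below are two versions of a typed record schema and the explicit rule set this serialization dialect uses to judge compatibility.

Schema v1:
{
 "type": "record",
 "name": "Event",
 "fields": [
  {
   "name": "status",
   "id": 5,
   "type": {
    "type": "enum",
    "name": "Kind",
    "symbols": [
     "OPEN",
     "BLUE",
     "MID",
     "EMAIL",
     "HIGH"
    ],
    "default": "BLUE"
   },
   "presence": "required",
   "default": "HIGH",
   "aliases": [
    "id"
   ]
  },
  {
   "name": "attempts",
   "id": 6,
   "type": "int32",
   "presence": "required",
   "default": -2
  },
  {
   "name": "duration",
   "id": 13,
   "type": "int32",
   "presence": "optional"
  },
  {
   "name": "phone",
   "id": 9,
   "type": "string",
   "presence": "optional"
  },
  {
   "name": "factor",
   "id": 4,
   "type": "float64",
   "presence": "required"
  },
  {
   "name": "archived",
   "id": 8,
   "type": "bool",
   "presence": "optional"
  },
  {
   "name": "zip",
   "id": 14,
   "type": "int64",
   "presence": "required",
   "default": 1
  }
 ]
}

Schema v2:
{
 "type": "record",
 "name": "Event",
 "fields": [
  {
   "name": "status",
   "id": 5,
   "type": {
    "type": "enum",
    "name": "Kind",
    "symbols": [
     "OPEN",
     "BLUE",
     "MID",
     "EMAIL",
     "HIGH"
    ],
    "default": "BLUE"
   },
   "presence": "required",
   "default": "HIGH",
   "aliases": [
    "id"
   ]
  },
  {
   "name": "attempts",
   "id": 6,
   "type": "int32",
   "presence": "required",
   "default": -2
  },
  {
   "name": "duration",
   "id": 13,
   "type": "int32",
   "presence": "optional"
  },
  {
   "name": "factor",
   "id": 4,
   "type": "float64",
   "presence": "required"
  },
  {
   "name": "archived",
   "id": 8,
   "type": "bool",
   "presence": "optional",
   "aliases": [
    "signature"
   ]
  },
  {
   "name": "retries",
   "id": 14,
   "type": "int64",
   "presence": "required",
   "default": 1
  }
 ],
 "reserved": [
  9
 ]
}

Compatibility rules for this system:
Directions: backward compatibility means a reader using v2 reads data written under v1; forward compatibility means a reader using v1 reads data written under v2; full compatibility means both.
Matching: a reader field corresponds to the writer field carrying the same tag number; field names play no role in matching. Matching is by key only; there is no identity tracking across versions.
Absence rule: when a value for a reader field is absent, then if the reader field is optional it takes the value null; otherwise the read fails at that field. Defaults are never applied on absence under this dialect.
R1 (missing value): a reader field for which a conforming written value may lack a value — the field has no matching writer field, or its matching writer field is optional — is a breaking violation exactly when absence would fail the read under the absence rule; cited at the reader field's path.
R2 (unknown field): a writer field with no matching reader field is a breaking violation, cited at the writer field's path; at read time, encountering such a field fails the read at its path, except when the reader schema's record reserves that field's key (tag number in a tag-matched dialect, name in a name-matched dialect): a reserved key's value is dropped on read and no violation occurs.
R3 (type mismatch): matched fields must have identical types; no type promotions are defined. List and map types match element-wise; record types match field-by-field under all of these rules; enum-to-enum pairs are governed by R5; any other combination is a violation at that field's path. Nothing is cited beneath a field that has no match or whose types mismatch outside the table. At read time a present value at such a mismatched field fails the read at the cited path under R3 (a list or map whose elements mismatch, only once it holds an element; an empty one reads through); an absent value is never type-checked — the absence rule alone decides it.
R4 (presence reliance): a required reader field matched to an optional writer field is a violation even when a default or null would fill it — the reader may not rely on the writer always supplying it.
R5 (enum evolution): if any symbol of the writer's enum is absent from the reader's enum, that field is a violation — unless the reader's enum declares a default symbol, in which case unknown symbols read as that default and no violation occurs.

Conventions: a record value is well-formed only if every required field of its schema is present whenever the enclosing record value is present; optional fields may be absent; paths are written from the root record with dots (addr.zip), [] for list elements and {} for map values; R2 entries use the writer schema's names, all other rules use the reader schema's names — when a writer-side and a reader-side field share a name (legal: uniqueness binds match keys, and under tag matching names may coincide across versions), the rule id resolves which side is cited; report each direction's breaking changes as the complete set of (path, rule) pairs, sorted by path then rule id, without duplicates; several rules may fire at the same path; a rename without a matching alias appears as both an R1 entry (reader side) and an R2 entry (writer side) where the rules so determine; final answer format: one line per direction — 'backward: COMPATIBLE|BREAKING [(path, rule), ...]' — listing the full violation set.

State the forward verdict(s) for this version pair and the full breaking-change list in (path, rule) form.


in Event below, arrows point writer -> reader
forward for Event (reader v1, writer v2):
  status: Kind -> Kind, writer required; from status
  attempts: int32 -> int32, writer required; from attempts
  duration: int32 -> int32, writer optional; from duration
  no writer field matches reader phone
  factor: float64 -> float64, writer required; from factor
  archived: bool -> bool, writer optional; from archived
  zip: int64 -> int64, writer required; from retries
  nothing fires on Event: forward is COMPATIBLE
the rest of the Event diff is inert for this question:
  renamed field zip to retries in record Event -> inert for the asked Event verdict: nothing fires
  removed field phone from record Event (its key 9 joins the reserved list) -> inert for the asked Event verdict: nothing fires

forward: COMPATIBLE []
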